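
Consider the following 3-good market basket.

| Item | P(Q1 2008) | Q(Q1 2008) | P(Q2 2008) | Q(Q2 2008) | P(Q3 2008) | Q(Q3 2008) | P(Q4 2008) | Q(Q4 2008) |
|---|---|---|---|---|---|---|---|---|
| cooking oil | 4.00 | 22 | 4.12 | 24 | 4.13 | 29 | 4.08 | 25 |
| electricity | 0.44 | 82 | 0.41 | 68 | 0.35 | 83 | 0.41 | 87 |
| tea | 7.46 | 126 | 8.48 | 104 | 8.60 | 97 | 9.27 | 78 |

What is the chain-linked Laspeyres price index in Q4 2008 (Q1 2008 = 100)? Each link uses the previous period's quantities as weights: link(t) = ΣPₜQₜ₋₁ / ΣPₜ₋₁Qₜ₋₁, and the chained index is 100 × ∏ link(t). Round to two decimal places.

120.94

Link Q1 2008→Q2 2008:
ΣP(Q2 2008)Q(Q1 2008) = 4.12×22 + 0.41×82 + 8.48×126 = 90.64 + 33.62 + 1068.48 = 1192.74
ΣP(Q1 2008)Q(Q1 2008) = 4.00×22 + 0.44×82 + 7.46×126 = 88 + 36.08 + 939.96 = 1064.04
link = 1192.74/1064.04 = 1.120954
Link Q2 2008→Q3 2008:
ΣP(Q3 2008)Q(Q2 2008) = 4.13×24 + 0.35×68 + 8.60×104 = 99.12 + 23.8 + 894.4 = 1017.32
ΣP(Q2 2008)Q(Q2 2008) = 4.12×24 + 0.41×68 + 8.48×104 = 98.88 + 27.88 + 881.92 = 1008.68
link = 1017.32/1008.68 = 1.008566
Link Q3 2008→Q4 2008:
ΣP(Q4 2008)Q(Q3 2008) = 4.08×29 + 0.41×83 + 9.27×97 = 118.32 + 34.03 + 899.19 = 1051.54
ΣP(Q3 2008)Q(Q3 2008) = 4.13×29 + 0.35×83 + 8.60×97 = 119.77 + 29.05 + 834.2 = 983.02
link = 1051.54/983.02 = 1.069704
Chained index = 100 × 1.120954 × 1.008566 × 1.069704 = 120.9360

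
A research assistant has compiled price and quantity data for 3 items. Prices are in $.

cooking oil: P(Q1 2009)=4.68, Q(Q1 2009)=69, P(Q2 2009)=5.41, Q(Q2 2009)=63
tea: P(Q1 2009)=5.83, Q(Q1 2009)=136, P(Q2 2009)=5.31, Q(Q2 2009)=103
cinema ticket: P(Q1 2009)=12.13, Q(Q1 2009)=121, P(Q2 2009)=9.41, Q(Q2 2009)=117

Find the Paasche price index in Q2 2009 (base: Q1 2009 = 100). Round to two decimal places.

85.92

Paasche price index uses current-period quantities as weights.
ΣP(Q2 2009)·Q(Q2 2009) = 5.41×63 + 5.31×103 + 9.41×117 = 340.83 + 546.93 + 1100.97 = 1988.73
ΣP(Q1 2009)·Q(Q2 2009) = 4.68×63 + 5.83×103 + 12.13×117 = 294.84 + 600.49 + 1419.21 = 2314.54
Index = 1988.73 / 2314.54 × 100 = 85.9233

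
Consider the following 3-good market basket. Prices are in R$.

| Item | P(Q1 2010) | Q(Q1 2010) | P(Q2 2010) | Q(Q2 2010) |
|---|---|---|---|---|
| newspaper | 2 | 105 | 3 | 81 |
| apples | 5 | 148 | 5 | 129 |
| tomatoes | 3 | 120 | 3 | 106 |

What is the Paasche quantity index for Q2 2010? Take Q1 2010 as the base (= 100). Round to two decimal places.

Paasche quantity index uses current-period prices as weights.
ΣP(Q2 2010)·Q(Q2 2010) = 3×81 + 5×129 + 3×106 = 243 + 645 + 318 = 1206
ΣP(Q2 2010)·Q(Q1 2010) = 3×105 + 5×148 + 3×120 = 315 + 740 + 360 = 1415
Index = 1206 / 1415 × 100 = 85.2297

85.23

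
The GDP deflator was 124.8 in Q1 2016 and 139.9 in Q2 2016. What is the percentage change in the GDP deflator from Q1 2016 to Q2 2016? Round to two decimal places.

12.10%

Change = (139.9 − 124.8) / 124.8 × 100
       = 15.1 / 124.8 × 100 = 12.0994%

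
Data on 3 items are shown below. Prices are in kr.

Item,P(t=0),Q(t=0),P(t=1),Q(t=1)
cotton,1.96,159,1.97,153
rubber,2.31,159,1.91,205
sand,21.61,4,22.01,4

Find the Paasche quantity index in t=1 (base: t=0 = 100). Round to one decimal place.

110.8

Paasche quantity index uses current-period prices as weights.
ΣP(t=1)·Q(t=1) = 1.97×153 + 1.91×205 + 22.01×4 = 301.41 + 391.55 + 88.04 = 781
ΣP(t=1)·Q(t=0) = 1.97×159 + 1.91×159 + 22.01×4 = 313.23 + 303.69 + 88.04 = 704.96
Index = 781 / 704.96 × 100 = 110.7864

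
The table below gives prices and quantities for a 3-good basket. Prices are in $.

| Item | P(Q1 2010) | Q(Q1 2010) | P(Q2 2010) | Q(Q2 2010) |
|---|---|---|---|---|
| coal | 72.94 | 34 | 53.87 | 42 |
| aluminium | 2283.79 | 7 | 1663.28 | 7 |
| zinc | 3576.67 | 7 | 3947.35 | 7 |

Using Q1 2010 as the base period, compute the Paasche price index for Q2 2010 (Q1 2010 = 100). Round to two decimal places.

Paasche price index uses current-period quantities as weights.
ΣP(Q2 2010)·Q(Q2 2010) = 53.87×42 + 1663.28×7 + 3947.35×7 = 2262.54 + 11642.96 + 27631.45 = 41536.95
ΣP(Q1 2010)·Q(Q2 2010) = 72.94×42 + 2283.79×7 + 3576.67×7 = 3063.48 + 15986.53 + 25036.69 = 44086.7
Index = 41536.95 / 44086.7 × 100 = 94.2165

94.22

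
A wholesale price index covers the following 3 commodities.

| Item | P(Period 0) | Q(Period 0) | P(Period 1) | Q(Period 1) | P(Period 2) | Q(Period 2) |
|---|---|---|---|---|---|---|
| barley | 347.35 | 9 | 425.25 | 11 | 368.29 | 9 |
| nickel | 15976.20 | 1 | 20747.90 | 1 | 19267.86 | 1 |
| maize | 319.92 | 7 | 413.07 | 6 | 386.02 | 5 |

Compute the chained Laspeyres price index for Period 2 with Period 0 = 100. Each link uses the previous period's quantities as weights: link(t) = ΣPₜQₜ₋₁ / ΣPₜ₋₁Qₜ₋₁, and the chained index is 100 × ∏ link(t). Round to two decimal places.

118.23

Link Period 0→Period 1:
ΣP(Period 1)Q(Period 0) = 425.25×9 + 20747.90×1 + 413.07×7 = 3827.25 + 20747.9 + 2891.49 = 27466.64
ΣP(Period 0)Q(Period 0) = 347.35×9 + 15976.20×1 + 319.92×7 = 3126.15 + 15976.2 + 2239.44 = 21341.79
link = 27466.64/21341.79 = 1.286989
Link Period 1→Period 2:
ΣP(Period 2)Q(Period 1) = 368.29×11 + 19267.86×1 + 386.02×6 = 4051.19 + 19267.86 + 2316.12 = 25635.17
ΣP(Period 1)Q(Period 1) = 425.25×11 + 20747.90×1 + 413.07×6 = 4677.75 + 20747.9 + 2478.42 = 27904.07
link = 25635.17/27904.07 = 0.918689
Chained index = 100 × 1.286989 × 0.918689 = 118.2343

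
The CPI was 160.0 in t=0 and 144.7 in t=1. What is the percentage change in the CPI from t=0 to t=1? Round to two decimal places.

Change = (144.7 − 160.0) / 160.0 × 100
       = -15.3 / 160.0 × 100 = -9.5625%

-9.56%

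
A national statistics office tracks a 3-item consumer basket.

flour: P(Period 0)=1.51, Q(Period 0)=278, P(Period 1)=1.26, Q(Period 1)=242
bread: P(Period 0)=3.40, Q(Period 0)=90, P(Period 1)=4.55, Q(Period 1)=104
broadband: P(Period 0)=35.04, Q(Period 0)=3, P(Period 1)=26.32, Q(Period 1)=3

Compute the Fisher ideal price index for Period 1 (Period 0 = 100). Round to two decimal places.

102.46

Laspeyres component (base-period weights):
ΣP(Period 1)Q(Period 0) = 1.26×278 + 4.55×90 + 26.32×3 = 350.28 + 409.5 + 78.96 = 838.74
ΣP(Period 0)Q(Period 0) = 1.51×278 + 3.40×90 + 35.04×3 = 419.78 + 306 + 105.12 = 830.9
L = 838.74 / 830.9 × 100 = 100.9436
Paasche component (current-period weights):
ΣP(Period 1)Q(Period 1) = 1.26×242 + 4.55×104 + 26.32×3 = 304.92 + 473.2 + 78.96 = 857.08
ΣP(Period 0)Q(Period 1) = 1.51×242 + 3.40×104 + 35.04×3 = 365.42 + 353.6 + 105.12 = 824.14
P = 857.08 / 824.14 × 100 = 103.9969
Fisher = √(L × P) = √(100.9436 × 103.9969) = 102.4589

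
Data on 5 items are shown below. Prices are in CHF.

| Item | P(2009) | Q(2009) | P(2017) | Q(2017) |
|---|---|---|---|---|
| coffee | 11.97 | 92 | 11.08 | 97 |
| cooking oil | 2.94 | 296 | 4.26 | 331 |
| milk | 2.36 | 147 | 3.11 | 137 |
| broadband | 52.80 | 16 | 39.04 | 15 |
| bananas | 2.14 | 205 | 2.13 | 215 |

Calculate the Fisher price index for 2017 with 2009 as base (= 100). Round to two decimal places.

106.03

Laspeyres component (base-period weights):
ΣP(2017)Q(2009) = 11.08×92 + 4.26×296 + 3.11×147 + 39.04×16 + 2.13×205 = 1019.36 + 1260.96 + 457.17 + 624.64 + 436.65 = 3798.78
ΣP(2009)Q(2009) = 11.97×92 + 2.94×296 + 2.36×147 + 52.80×16 + 2.14×205 = 1101.24 + 870.24 + 346.92 + 844.8 + 438.7 = 3601.9
L = 3798.78 / 3601.9 × 100 = 105.4660
Paasche component (current-period weights):
ΣP(2017)Q(2017) = 11.08×97 + 4.26×331 + 3.11×137 + 39.04×15 + 2.13×215 = 1074.76 + 1410.06 + 426.07 + 585.6 + 457.95 = 3954.44
ΣP(2009)Q(2017) = 11.97×97 + 2.94×331 + 2.36×137 + 52.80×15 + 2.14×215 = 1161.09 + 973.14 + 323.32 + 792 + 460.1 = 3709.65
P = 3954.44 / 3709.65 × 100 = 106.5987
Fisher = √(L × P) = √(105.4660 × 106.5987) = 106.0309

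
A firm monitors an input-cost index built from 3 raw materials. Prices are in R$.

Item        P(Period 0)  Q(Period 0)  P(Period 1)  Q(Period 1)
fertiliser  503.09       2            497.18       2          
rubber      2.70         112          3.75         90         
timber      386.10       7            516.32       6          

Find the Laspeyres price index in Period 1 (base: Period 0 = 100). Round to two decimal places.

125.36

Laspeyres price index uses base-period quantities as weights.
ΣP(Period 1)·Q(Period 0) = 497.18×2 + 3.75×112 + 516.32×7 = 994.36 + 420 + 3614.24 = 5028.6
ΣP(Period 0)·Q(Period 0) = 503.09×2 + 2.70×112 + 386.10×7 = 1006.18 + 302.4 + 2702.7 = 4011.28
Index = 5028.6 / 4011.28 × 100 = 125.3615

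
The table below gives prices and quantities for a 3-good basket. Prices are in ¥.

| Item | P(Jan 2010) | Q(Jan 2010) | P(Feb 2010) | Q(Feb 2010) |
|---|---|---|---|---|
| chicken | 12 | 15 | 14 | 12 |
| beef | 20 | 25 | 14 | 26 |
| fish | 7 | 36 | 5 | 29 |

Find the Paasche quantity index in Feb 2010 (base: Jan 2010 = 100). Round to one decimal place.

91.5

Paasche quantity index uses current-period prices as weights.
ΣP(Feb 2010)·Q(Feb 2010) = 14×12 + 14×26 + 5×29 = 168 + 364 + 145 = 677
ΣP(Feb 2010)·Q(Jan 2010) = 14×15 + 14×25 + 5×36 = 210 + 350 + 180 = 740
Index = 677 / 740 × 100 = 91.4865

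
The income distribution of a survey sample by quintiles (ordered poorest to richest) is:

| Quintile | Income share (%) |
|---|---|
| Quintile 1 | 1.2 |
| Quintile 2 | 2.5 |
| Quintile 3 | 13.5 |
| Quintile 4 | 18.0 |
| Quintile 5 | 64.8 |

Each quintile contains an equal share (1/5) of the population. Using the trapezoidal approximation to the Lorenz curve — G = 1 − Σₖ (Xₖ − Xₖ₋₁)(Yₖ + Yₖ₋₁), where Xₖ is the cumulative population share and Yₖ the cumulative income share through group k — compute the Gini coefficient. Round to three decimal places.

Cumulative income shares Yₖ: 0.0120, 0.0370, 0.1720, 0.3520, 1.0000
Σ (Xₖ−Xₖ₋₁)(Yₖ+Yₖ₋₁) = (1/5)(0.0120+0.0000) + (1/5)(0.0370+0.0120) + (1/5)(0.1720+0.0370) + (1/5)(0.3520+0.1720) + (1/5)(1.0000+0.3520)
  = 0.0024 + 0.0098 + 0.0418 + 0.1048 + 0.2704 = 0.4292
G = 1 − 0.4292 = 0.5708

0.571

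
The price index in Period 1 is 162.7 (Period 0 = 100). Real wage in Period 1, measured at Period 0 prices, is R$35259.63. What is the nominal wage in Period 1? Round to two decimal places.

57367.42

Nominal = Real × (Index/100) = 35259.63 × (162.7/100)
        = 35259.63 × 1.627 = 57367.4180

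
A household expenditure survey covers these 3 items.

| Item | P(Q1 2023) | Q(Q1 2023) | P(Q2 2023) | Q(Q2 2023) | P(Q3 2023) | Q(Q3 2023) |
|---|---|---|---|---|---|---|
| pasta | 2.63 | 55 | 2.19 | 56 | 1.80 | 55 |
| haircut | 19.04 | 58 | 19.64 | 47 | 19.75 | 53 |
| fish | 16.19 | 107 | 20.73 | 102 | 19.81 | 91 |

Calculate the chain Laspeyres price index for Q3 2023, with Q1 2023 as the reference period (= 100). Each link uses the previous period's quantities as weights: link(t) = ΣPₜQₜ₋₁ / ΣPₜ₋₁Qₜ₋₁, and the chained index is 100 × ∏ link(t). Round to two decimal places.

112.57

Link Q1 2023→Q2 2023:
ΣP(Q2 2023)Q(Q1 2023) = 2.19×55 + 19.64×58 + 20.73×107 = 120.45 + 1139.12 + 2218.11 = 3477.68
ΣP(Q1 2023)Q(Q1 2023) = 2.63×55 + 19.04×58 + 16.19×107 = 144.65 + 1104.32 + 1732.33 = 2981.3
link = 3477.68/2981.3 = 1.166498
Link Q2 2023→Q3 2023:
ΣP(Q3 2023)Q(Q2 2023) = 1.80×56 + 19.75×47 + 19.81×102 = 100.8 + 928.25 + 2020.62 = 3049.67
ΣP(Q2 2023)Q(Q2 2023) = 2.19×56 + 19.64×47 + 20.73×102 = 122.64 + 923.08 + 2114.46 = 3160.18
link = 3049.67/3160.18 = 0.965030
Chained index = 100 × 1.166498 × 0.965030 = 112.5706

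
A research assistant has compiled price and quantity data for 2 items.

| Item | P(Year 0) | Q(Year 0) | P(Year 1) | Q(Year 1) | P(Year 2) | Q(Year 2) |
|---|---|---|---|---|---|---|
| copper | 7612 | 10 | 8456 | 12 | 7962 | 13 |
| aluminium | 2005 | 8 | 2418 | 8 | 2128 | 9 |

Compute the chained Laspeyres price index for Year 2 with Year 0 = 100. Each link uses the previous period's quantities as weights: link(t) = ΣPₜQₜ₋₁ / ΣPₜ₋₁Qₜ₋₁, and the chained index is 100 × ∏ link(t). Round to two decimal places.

105.05

Link Year 0→Year 1:
ΣP(Year 1)Q(Year 0) = 8456×10 + 2418×8 = 84560 + 19344 = 103904
ΣP(Year 0)Q(Year 0) = 7612×10 + 2005×8 = 76120 + 16040 = 92160
link = 103904/92160 = 1.127431
Link Year 1→Year 2:
ΣP(Year 2)Q(Year 1) = 7962×12 + 2128×8 = 95544 + 17024 = 112568
ΣP(Year 1)Q(Year 1) = 8456×12 + 2418×8 = 101472 + 19344 = 120816
link = 112568/120816 = 0.931731
Chained index = 100 × 1.127431 × 0.931731 = 105.0462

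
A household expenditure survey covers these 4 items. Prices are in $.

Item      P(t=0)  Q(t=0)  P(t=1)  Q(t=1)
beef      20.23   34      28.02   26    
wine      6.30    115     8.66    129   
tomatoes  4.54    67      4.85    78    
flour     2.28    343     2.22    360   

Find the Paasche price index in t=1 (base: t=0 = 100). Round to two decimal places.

120.27

Paasche price index uses current-period quantities as weights.
ΣP(t=1)·Q(t=1) = 28.02×26 + 8.66×129 + 4.85×78 + 2.22×360 = 728.52 + 1117.14 + 378.3 + 799.2 = 3023.16
ΣP(t=0)·Q(t=1) = 20.23×26 + 6.30×129 + 4.54×78 + 2.28×360 = 525.98 + 812.7 + 354.12 + 820.8 = 2513.6
Index = 3023.16 / 2513.6 × 100 = 120.2721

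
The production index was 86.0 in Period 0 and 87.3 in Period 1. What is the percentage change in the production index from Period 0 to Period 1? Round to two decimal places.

Change = (87.3 − 86.0) / 86.0 × 100
       = 1.3 / 86.0 × 100 = 1.5116%

1.51%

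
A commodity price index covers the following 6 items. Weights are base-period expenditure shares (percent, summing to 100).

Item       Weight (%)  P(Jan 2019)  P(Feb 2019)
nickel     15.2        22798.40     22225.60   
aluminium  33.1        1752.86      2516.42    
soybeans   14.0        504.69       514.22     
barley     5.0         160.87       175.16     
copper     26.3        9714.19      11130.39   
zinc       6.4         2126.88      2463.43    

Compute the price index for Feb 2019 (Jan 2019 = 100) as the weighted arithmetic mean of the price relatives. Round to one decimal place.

119.6

nickel: 15.2 × (22225.60/22798.40) = 15.2 × 0.974875 = 14.8181
aluminium: 33.1 × (2516.42/1752.86) = 33.1 × 1.435608 = 47.5186
soybeans: 14.0 × (514.22/504.69) = 14.0 × 1.018883 = 14.2644
barley: 5.0 × (175.16/160.87) = 5.0 × 1.088829 = 5.4441
copper: 26.3 × (11130.39/9714.19) = 26.3 × 1.145787 = 30.1342
zinc: 6.4 × (2463.43/2126.88) = 6.4 × 1.158236 = 7.4127
Index = Σ wᵢ·(p₁ᵢ/p₀ᵢ) = 14.8181 + 47.5186 + 14.2644 + 5.4441 + 30.1342 + 7.4127 = 119.5921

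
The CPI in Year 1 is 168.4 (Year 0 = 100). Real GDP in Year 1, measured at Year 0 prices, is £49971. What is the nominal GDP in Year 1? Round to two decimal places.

Nominal = Real × (Index/100) = 49971 × (168.4/100)
        = 49971 × 1.684 = 84151.1640

84151.16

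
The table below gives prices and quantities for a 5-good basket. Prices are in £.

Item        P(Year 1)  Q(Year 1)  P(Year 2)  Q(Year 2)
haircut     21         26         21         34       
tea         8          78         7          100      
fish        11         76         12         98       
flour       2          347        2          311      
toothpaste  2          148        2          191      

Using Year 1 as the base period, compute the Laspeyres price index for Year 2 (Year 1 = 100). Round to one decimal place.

99.9

Laspeyres price index uses base-period quantities as weights.
ΣP(Year 2)·Q(Year 1) = 21×26 + 7×78 + 12×76 + 2×347 + 2×148 = 546 + 546 + 912 + 694 + 296 = 2994
ΣP(Year 1)·Q(Year 1) = 21×26 + 8×78 + 11×76 + 2×347 + 2×148 = 546 + 624 + 836 + 694 + 296 = 2996
Index = 2994 / 2996 × 100 = 99.9332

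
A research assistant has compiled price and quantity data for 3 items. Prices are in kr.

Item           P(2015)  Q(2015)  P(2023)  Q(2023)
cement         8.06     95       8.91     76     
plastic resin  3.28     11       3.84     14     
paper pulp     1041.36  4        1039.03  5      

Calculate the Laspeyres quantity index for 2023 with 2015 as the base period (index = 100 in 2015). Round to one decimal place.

118.1

Laspeyres quantity index uses base-period prices as weights.
ΣP(2015)·Q(2023) = 8.06×76 + 3.28×14 + 1041.36×5 = 612.56 + 45.92 + 5206.8 = 5865.28
ΣP(2015)·Q(2015) = 8.06×95 + 3.28×11 + 1041.36×4 = 765.7 + 36.08 + 4165.44 = 4967.22
Index = 5865.28 / 4967.22 × 100 = 118.0797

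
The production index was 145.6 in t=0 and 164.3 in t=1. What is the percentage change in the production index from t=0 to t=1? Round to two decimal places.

12.84%

Change = (164.3 − 145.6) / 145.6 × 100
       = 18.7 / 145.6 × 100 = 12.8434%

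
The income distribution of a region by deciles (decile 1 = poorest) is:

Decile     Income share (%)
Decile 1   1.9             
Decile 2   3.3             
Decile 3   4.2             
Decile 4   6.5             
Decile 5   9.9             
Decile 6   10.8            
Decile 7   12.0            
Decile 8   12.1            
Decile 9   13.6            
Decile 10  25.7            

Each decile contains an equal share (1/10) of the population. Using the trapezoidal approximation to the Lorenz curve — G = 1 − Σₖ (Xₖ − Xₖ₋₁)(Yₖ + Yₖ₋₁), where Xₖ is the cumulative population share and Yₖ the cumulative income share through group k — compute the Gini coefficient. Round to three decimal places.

0.343

Cumulative income shares Yₖ: 0.0190, 0.0520, 0.0940, 0.1590, 0.2580, 0.3660, 0.4860, 0.6070, 0.7430, 1.0000
Σ (Xₖ−Xₖ₋₁)(Yₖ+Yₖ₋₁) = (1/10)(0.0190+0.0000) + (1/10)(0.0520+0.0190) + (1/10)(0.0940+0.0520) + (1/10)(0.1590+0.0940) + (1/10)(0.2580+0.1590) + (1/10)(0.3660+0.2580) + (1/10)(0.4860+0.3660) + (1/10)(0.6070+0.4860) + (1/10)(0.7430+0.6070) + (1/10)(1.0000+0.7430)
  = 0.0019 + 0.0071 + 0.0146 + 0.0253 + 0.0417 + 0.0624 + 0.0852 + 0.1093 + 0.1350 + 0.1743 = 0.6568
G = 1 − 0.6568 = 0.3432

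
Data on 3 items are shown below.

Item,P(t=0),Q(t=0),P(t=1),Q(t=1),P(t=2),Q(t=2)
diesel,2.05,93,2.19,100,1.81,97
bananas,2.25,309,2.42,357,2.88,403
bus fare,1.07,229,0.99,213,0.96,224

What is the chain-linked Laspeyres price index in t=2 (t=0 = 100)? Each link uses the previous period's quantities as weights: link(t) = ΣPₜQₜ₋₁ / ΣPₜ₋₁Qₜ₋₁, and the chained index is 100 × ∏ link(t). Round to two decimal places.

Link t=0→t=1:
ΣP(t=1)Q(t=0) = 2.19×93 + 2.42×309 + 0.99×229 = 203.67 + 747.78 + 226.71 = 1178.16
ΣP(t=0)Q(t=0) = 2.05×93 + 2.25×309 + 1.07×229 = 190.65 + 695.25 + 245.03 = 1130.93
link = 1178.16/1130.93 = 1.041762
Link t=1→t=2:
ΣP(t=2)Q(t=1) = 1.81×100 + 2.88×357 + 0.96×213 = 181 + 1028.16 + 204.48 = 1413.64
ΣP(t=1)Q(t=1) = 2.19×100 + 2.42×357 + 0.99×213 = 219 + 863.94 + 210.87 = 1293.81
link = 1413.64/1293.81 = 1.092618
Chained index = 100 × 1.041762 × 1.092618 = 113.8248

113.82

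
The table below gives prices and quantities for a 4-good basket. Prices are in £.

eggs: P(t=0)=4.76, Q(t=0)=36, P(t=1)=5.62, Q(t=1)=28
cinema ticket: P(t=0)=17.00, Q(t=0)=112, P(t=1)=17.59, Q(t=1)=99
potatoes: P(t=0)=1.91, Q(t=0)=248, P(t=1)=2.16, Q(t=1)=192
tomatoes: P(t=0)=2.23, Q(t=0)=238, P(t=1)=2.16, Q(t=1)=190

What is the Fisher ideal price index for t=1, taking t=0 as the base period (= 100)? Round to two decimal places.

Laspeyres component (base-period weights):
ΣP(t=1)Q(t=0) = 5.62×36 + 17.59×112 + 2.16×248 + 2.16×238 = 202.32 + 1970.08 + 535.68 + 514.08 = 3222.16
ΣP(t=0)Q(t=0) = 4.76×36 + 17.00×112 + 1.91×248 + 2.23×238 = 171.36 + 1904 + 473.68 + 530.74 = 3079.78
L = 3222.16 / 3079.78 × 100 = 104.6231
Paasche component (current-period weights):
ΣP(t=1)Q(t=1) = 5.62×28 + 17.59×99 + 2.16×192 + 2.16×190 = 157.36 + 1741.41 + 414.72 + 410.4 = 2723.89
ΣP(t=0)Q(t=1) = 4.76×28 + 17.00×99 + 1.91×192 + 2.23×190 = 133.28 + 1683 + 366.72 + 423.7 = 2606.7
P = 2723.89 / 2606.7 × 100 = 104.4957
Fisher = √(L × P) = √(104.6231 × 104.4957) = 104.5594

104.56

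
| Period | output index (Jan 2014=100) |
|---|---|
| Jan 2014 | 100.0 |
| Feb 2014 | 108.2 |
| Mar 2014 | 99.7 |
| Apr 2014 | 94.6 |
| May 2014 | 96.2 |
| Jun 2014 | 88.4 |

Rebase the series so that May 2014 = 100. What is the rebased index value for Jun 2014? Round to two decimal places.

Rebased(Jun 2014) = 88.4 / 96.2 × 100 = 91.8919

91.89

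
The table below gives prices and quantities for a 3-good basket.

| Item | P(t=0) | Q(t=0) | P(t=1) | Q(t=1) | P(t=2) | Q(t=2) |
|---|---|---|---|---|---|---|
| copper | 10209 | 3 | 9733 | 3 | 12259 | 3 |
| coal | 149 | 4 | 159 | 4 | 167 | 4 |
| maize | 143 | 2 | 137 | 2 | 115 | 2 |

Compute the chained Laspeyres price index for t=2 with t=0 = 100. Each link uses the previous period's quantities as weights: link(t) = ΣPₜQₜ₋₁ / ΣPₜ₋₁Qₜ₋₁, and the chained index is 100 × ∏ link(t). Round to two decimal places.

119.57

Link t=0→t=1:
ΣP(t=1)Q(t=0) = 9733×3 + 159×4 + 137×2 = 29199 + 636 + 274 = 30109
ΣP(t=0)Q(t=0) = 10209×3 + 149×4 + 143×2 = 30627 + 596 + 286 = 31509
link = 30109/31509 = 0.955568
Link t=1→t=2:
ΣP(t=2)Q(t=1) = 12259×3 + 167×4 + 115×2 = 36777 + 668 + 230 = 37675
ΣP(t=1)Q(t=1) = 9733×3 + 159×4 + 137×2 = 29199 + 636 + 274 = 30109
link = 37675/30109 = 1.251287
Chained index = 100 × 0.955568 × 1.251287 = 119.5690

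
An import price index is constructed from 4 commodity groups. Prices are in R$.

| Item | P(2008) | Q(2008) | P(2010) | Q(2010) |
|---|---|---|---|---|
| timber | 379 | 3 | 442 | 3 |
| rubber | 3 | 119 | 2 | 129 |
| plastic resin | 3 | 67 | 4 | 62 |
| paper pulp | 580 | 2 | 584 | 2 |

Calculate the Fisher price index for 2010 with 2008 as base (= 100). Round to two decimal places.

104.80

Laspeyres component (base-period weights):
ΣP(2010)Q(2008) = 442×3 + 2×119 + 4×67 + 584×2 = 1326 + 238 + 268 + 1168 = 3000
ΣP(2008)Q(2008) = 379×3 + 3×119 + 3×67 + 580×2 = 1137 + 357 + 201 + 1160 = 2855
L = 3000 / 2855 × 100 = 105.0788
Paasche component (current-period weights):
ΣP(2010)Q(2010) = 442×3 + 2×129 + 4×62 + 584×2 = 1326 + 258 + 248 + 1168 = 3000
ΣP(2008)Q(2010) = 379×3 + 3×129 + 3×62 + 580×2 = 1137 + 387 + 186 + 1160 = 2870
P = 3000 / 2870 × 100 = 104.5296
Fisher = √(L × P) = √(105.0788 × 104.5296) = 104.8039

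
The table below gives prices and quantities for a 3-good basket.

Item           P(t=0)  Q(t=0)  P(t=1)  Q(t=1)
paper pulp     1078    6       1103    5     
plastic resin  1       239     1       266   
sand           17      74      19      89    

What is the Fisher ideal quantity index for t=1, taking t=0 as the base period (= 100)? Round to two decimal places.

90.22

Laspeyres component (base-period weights):
ΣP(t=0)Q(t=1) = 1078×5 + 1×266 + 17×89 = 5390 + 266 + 1513 = 7169
ΣP(t=0)Q(t=0) = 1078×6 + 1×239 + 17×74 = 6468 + 239 + 1258 = 7965
L = 7169 / 7965 × 100 = 90.0063
Paasche component (current-period weights):
ΣP(t=1)Q(t=1) = 1103×5 + 1×266 + 19×89 = 5515 + 266 + 1691 = 7472
ΣP(t=1)Q(t=0) = 1103×6 + 1×239 + 19×74 = 6618 + 239 + 1406 = 8263
P = 7472 / 8263 × 100 = 90.4272
Fisher = √(L × P) = √(90.0063 × 90.4272) = 90.2165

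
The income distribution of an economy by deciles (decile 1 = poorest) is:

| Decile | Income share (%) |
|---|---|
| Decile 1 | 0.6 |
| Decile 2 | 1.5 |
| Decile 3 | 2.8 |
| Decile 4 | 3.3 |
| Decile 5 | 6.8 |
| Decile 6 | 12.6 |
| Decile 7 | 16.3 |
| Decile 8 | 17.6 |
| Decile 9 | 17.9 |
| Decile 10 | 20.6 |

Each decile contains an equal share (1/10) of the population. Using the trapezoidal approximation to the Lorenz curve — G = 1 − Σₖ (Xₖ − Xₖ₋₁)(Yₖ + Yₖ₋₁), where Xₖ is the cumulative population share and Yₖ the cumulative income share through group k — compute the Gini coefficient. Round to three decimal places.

0.414

Cumulative income shares Yₖ: 0.0060, 0.0210, 0.0490, 0.0820, 0.1500, 0.2760, 0.4390, 0.6150, 0.7940, 1.0000
Σ (Xₖ−Xₖ₋₁)(Yₖ+Yₖ₋₁) = (1/10)(0.0060+0.0000) + (1/10)(0.0210+0.0060) + (1/10)(0.0490+0.0210) + (1/10)(0.0820+0.0490) + (1/10)(0.1500+0.0820) + (1/10)(0.2760+0.1500) + (1/10)(0.4390+0.2760) + (1/10)(0.6150+0.4390) + (1/10)(0.7940+0.6150) + (1/10)(1.0000+0.7940)
  = 0.0006 + 0.0027 + 0.0070 + 0.0131 + 0.0232 + 0.0426 + 0.0715 + 0.1054 + 0.1409 + 0.1794 = 0.5864
G = 1 − 0.5864 = 0.4136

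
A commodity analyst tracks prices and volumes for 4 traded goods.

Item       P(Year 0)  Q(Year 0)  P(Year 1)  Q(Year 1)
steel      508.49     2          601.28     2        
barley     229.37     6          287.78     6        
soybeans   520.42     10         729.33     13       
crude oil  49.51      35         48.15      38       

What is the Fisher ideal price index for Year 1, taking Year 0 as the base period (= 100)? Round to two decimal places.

Laspeyres component (base-period weights):
ΣP(Year 1)Q(Year 0) = 601.28×2 + 287.78×6 + 729.33×10 + 48.15×35 = 1202.56 + 1726.68 + 7293.3 + 1685.25 = 11907.79
ΣP(Year 0)Q(Year 0) = 508.49×2 + 229.37×6 + 520.42×10 + 49.51×35 = 1016.98 + 1376.22 + 5204.2 + 1732.85 = 9330.25
L = 11907.79 / 9330.25 × 100 = 127.6256
Paasche component (current-period weights):
ΣP(Year 1)Q(Year 1) = 601.28×2 + 287.78×6 + 729.33×13 + 48.15×38 = 1202.56 + 1726.68 + 9481.29 + 1829.7 = 14240.23
ΣP(Year 0)Q(Year 1) = 508.49×2 + 229.37×6 + 520.42×13 + 49.51×38 = 1016.98 + 1376.22 + 6765.46 + 1881.38 = 11040.04
P = 14240.23 / 11040.04 × 100 = 128.9871
Fisher = √(L × P) = √(127.6256 × 128.9871) = 128.3046

128.30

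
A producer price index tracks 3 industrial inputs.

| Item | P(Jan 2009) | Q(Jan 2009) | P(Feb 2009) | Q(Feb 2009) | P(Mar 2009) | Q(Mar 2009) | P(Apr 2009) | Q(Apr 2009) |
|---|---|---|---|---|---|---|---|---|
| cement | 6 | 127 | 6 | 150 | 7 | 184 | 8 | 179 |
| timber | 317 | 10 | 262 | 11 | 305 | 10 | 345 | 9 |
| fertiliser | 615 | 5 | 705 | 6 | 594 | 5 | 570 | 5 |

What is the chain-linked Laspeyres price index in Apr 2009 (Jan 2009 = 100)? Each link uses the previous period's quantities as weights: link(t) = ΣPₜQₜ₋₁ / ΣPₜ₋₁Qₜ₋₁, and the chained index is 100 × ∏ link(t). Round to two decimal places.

Link Jan 2009→Feb 2009:
ΣP(Feb 2009)Q(Jan 2009) = 6×127 + 262×10 + 705×5 = 762 + 2620 + 3525 = 6907
ΣP(Jan 2009)Q(Jan 2009) = 6×127 + 317×10 + 615×5 = 762 + 3170 + 3075 = 7007
link = 6907/7007 = 0.985729
Link Feb 2009→Mar 2009:
ΣP(Mar 2009)Q(Feb 2009) = 7×150 + 305×11 + 594×6 = 1050 + 3355 + 3564 = 7969
ΣP(Feb 2009)Q(Feb 2009) = 6×150 + 262×11 + 705×6 = 900 + 2882 + 4230 = 8012
link = 7969/8012 = 0.994633
Link Mar 2009→Apr 2009:
ΣP(Apr 2009)Q(Mar 2009) = 8×184 + 345×10 + 570×5 = 1472 + 3450 + 2850 = 7772
ΣP(Mar 2009)Q(Mar 2009) = 7×184 + 305×10 + 594×5 = 1288 + 3050 + 2970 = 7308
link = 7772/7308 = 1.063492
Chained index = 100 × 0.985729 × 0.994633 × 1.063492 = 104.2688

104.27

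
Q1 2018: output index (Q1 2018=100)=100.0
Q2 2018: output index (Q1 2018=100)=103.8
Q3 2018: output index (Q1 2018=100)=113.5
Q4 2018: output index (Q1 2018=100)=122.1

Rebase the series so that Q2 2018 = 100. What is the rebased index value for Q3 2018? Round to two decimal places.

109.34

Rebased(Q3 2018) = 113.5 / 103.8 × 100 = 109.3449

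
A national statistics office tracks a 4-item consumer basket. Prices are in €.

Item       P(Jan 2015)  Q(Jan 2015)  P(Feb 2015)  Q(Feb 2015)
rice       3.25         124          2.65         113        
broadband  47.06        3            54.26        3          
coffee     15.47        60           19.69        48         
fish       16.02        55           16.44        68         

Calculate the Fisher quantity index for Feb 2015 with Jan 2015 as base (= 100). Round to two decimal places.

98.72

Laspeyres component (base-period weights):
ΣP(Jan 2015)Q(Feb 2015) = 3.25×113 + 47.06×3 + 15.47×48 + 16.02×68 = 367.25 + 141.18 + 742.56 + 1089.36 = 2340.35
ΣP(Jan 2015)Q(Jan 2015) = 3.25×124 + 47.06×3 + 15.47×60 + 16.02×55 = 403 + 141.18 + 928.2 + 881.1 = 2353.48
L = 2340.35 / 2353.48 × 100 = 99.4421
Paasche component (current-period weights):
ΣP(Feb 2015)Q(Feb 2015) = 2.65×113 + 54.26×3 + 19.69×48 + 16.44×68 = 299.45 + 162.78 + 945.12 + 1117.92 = 2525.27
ΣP(Feb 2015)Q(Jan 2015) = 2.65×124 + 54.26×3 + 19.69×60 + 16.44×55 = 328.6 + 162.78 + 1181.4 + 904.2 = 2576.98
P = 2525.27 / 2576.98 × 100 = 97.9934
Fisher = √(L × P) = √(99.4421 × 97.9934) = 98.7151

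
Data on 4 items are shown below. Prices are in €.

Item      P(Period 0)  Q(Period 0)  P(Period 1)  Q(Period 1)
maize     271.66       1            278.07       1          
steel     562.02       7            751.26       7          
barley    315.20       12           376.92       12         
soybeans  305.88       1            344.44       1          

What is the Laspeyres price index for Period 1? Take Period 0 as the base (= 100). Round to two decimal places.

Laspeyres price index uses base-period quantities as weights.
ΣP(Period 1)·Q(Period 0) = 278.07×1 + 751.26×7 + 376.92×12 + 344.44×1 = 278.07 + 5258.82 + 4523.04 + 344.44 = 10404.37
ΣP(Period 0)·Q(Period 0) = 271.66×1 + 562.02×7 + 315.20×12 + 305.88×1 = 271.66 + 3934.14 + 3782.4 + 305.88 = 8294.08
Index = 10404.37 / 8294.08 × 100 = 125.4433

125.44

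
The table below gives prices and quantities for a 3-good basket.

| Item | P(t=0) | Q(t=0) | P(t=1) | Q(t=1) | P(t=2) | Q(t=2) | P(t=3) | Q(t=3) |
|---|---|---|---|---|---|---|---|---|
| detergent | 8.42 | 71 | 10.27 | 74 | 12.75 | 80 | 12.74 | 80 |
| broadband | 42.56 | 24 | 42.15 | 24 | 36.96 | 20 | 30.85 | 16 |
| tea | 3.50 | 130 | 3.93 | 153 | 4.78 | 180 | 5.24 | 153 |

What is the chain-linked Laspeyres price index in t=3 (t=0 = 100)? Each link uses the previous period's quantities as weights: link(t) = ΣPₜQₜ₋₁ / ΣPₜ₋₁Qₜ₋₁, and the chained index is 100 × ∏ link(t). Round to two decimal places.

Link t=0→t=1:
ΣP(t=1)Q(t=0) = 10.27×71 + 42.15×24 + 3.93×130 = 729.17 + 1011.6 + 510.9 = 2251.67
ΣP(t=0)Q(t=0) = 8.42×71 + 42.56×24 + 3.50×130 = 597.82 + 1021.44 + 455 = 2074.26
link = 2251.67/2074.26 = 1.085529
Link t=1→t=2:
ΣP(t=2)Q(t=1) = 12.75×74 + 36.96×24 + 4.78×153 = 943.5 + 887.04 + 731.34 = 2561.88
ΣP(t=1)Q(t=1) = 10.27×74 + 42.15×24 + 3.93×153 = 759.98 + 1011.6 + 601.29 = 2372.87
link = 2561.88/2372.87 = 1.079655
Link t=2→t=3:
ΣP(t=3)Q(t=2) = 12.74×80 + 30.85×20 + 5.24×180 = 1019.2 + 617 + 943.2 = 2579.4
ΣP(t=2)Q(t=2) = 12.75×80 + 36.96×20 + 4.78×180 = 1020 + 739.2 + 860.4 = 2619.6
link = 2579.4/2619.6 = 0.984654
Chained index = 100 × 1.085529 × 1.079655 × 0.984654 = 115.4011

115.40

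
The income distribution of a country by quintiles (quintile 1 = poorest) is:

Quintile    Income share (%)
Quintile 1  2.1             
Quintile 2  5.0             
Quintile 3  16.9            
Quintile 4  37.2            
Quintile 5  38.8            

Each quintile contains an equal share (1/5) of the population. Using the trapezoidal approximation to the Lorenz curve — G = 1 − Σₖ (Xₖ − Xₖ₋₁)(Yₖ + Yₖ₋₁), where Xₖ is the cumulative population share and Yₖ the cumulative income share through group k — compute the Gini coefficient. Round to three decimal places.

0.422

Cumulative income shares Yₖ: 0.0210, 0.0710, 0.2400, 0.6120, 1.0000
Σ (Xₖ−Xₖ₋₁)(Yₖ+Yₖ₋₁) = (1/5)(0.0210+0.0000) + (1/5)(0.0710+0.0210) + (1/5)(0.2400+0.0710) + (1/5)(0.6120+0.2400) + (1/5)(1.0000+0.6120)
  = 0.0042 + 0.0184 + 0.0622 + 0.1704 + 0.3224 = 0.5776
G = 1 − 0.5776 = 0.4224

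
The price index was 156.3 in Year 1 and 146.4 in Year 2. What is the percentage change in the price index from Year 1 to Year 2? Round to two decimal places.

Change = (146.4 − 156.3) / 156.3 × 100
       = -9.9 / 156.3 × 100 = -6.3340%

-6.33%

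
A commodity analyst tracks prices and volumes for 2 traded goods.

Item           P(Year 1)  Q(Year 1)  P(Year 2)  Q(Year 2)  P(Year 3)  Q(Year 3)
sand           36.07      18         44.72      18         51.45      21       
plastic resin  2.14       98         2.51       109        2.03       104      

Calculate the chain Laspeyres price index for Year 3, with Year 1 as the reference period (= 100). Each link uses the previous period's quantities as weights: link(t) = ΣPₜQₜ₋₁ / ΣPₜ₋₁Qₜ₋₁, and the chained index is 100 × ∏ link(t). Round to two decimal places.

Link Year 1→Year 2:
ΣP(Year 2)Q(Year 1) = 44.72×18 + 2.51×98 = 804.96 + 245.98 = 1050.94
ΣP(Year 1)Q(Year 1) = 36.07×18 + 2.14×98 = 649.26 + 209.72 = 858.98
link = 1050.94/858.98 = 1.223474
Link Year 2→Year 3:
ΣP(Year 3)Q(Year 2) = 51.45×18 + 2.03×109 = 926.1 + 221.27 = 1147.37
ΣP(Year 2)Q(Year 2) = 44.72×18 + 2.51×109 = 804.96 + 273.59 = 1078.55
link = 1147.37/1078.55 = 1.063808
Chained index = 100 × 1.223474 × 1.063808 = 130.1542

130.15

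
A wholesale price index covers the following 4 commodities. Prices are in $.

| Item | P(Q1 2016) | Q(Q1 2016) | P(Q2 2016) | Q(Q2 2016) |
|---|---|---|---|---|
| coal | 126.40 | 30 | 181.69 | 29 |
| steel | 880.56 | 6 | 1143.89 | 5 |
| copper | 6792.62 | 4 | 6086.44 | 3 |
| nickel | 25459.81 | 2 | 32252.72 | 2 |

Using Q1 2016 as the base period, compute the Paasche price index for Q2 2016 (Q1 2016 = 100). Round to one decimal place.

Paasche price index uses current-period quantities as weights.
ΣP(Q2 2016)·Q(Q2 2016) = 181.69×29 + 1143.89×5 + 6086.44×3 + 32252.72×2 = 5269.01 + 5719.45 + 18259.32 + 64505.44 = 93753.22
ΣP(Q1 2016)·Q(Q2 2016) = 126.40×29 + 880.56×5 + 6792.62×3 + 25459.81×2 = 3665.6 + 4402.8 + 20377.86 + 50919.62 = 79365.88
Index = 93753.22 / 79365.88 × 100 = 118.1279

118.1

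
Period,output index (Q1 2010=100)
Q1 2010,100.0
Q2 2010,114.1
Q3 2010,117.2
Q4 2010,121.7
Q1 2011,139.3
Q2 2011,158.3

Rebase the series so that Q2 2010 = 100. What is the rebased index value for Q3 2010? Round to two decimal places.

102.72

Rebased(Q3 2010) = 117.2 / 114.1 × 100 = 102.7169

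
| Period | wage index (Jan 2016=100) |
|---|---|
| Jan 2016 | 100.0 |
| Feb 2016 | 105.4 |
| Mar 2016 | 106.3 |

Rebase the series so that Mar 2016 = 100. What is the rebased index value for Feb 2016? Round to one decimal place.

Rebased(Feb 2016) = 105.4 / 106.3 × 100 = 99.1533

99.2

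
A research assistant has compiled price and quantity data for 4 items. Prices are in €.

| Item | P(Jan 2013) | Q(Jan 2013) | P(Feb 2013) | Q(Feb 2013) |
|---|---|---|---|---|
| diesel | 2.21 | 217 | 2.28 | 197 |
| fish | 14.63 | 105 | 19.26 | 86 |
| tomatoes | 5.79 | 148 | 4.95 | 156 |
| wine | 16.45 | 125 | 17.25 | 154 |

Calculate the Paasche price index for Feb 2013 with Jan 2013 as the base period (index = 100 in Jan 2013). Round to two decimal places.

Paasche price index uses current-period quantities as weights.
ΣP(Feb 2013)·Q(Feb 2013) = 2.28×197 + 19.26×86 + 4.95×156 + 17.25×154 = 449.16 + 1656.36 + 772.2 + 2656.5 = 5534.22
ΣP(Jan 2013)·Q(Feb 2013) = 2.21×197 + 14.63×86 + 5.79×156 + 16.45×154 = 435.37 + 1258.18 + 903.24 + 2533.3 = 5130.09
Index = 5534.22 / 5130.09 × 100 = 107.8776

107.88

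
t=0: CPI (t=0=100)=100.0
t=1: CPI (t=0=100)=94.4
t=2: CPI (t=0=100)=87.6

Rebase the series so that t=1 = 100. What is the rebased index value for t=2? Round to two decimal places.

92.80

Rebased(t=2) = 87.6 / 94.4 × 100 = 92.7966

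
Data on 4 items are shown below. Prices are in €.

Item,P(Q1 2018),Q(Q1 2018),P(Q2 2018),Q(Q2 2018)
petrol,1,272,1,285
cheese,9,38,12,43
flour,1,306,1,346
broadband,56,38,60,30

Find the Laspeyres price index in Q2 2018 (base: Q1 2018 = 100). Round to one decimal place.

Laspeyres price index uses base-period quantities as weights.
ΣP(Q2 2018)·Q(Q1 2018) = 1×272 + 12×38 + 1×306 + 60×38 = 272 + 456 + 306 + 2280 = 3314
ΣP(Q1 2018)·Q(Q1 2018) = 1×272 + 9×38 + 1×306 + 56×38 = 272 + 342 + 306 + 2128 = 3048
Index = 3314 / 3048 × 100 = 108.7270

108.7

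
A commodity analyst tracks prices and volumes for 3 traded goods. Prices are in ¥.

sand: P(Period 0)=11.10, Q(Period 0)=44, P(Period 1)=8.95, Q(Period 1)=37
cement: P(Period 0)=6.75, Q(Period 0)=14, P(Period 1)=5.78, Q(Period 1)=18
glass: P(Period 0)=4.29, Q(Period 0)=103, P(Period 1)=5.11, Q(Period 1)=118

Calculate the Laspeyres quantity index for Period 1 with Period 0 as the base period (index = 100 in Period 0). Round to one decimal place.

Laspeyres quantity index uses base-period prices as weights.
ΣP(Period 0)·Q(Period 1) = 11.10×37 + 6.75×18 + 4.29×118 = 410.7 + 121.5 + 506.22 = 1038.42
ΣP(Period 0)·Q(Period 0) = 11.10×44 + 6.75×14 + 4.29×103 = 488.4 + 94.5 + 441.87 = 1024.77
Index = 1038.42 / 1024.77 × 100 = 101.3320

101.3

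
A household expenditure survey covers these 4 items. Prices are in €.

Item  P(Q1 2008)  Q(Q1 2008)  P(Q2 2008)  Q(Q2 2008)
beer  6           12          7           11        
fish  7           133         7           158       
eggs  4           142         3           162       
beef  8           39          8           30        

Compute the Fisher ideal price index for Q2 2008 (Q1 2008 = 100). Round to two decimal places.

Laspeyres component (base-period weights):
ΣP(Q2 2008)Q(Q1 2008) = 7×12 + 7×133 + 3×142 + 8×39 = 84 + 931 + 426 + 312 = 1753
ΣP(Q1 2008)Q(Q1 2008) = 6×12 + 7×133 + 4×142 + 8×39 = 72 + 931 + 568 + 312 = 1883
L = 1753 / 1883 × 100 = 93.0961
Paasche component (current-period weights):
ΣP(Q2 2008)Q(Q2 2008) = 7×11 + 7×158 + 3×162 + 8×30 = 77 + 1106 + 486 + 240 = 1909
ΣP(Q1 2008)Q(Q2 2008) = 6×11 + 7×158 + 4×162 + 8×30 = 66 + 1106 + 648 + 240 = 2060
P = 1909 / 2060 × 100 = 92.6699
Fisher = √(L × P) = √(93.0961 × 92.6699) = 92.8828

92.88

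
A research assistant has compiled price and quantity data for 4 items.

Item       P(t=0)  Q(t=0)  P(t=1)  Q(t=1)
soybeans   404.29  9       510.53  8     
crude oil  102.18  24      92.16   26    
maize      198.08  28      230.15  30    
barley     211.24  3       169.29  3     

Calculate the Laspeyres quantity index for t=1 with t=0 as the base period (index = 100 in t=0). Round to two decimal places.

101.60

Laspeyres quantity index uses base-period prices as weights.
ΣP(t=0)·Q(t=1) = 404.29×8 + 102.18×26 + 198.08×30 + 211.24×3 = 3234.32 + 2656.68 + 5942.4 + 633.72 = 12467.12
ΣP(t=0)·Q(t=0) = 404.29×9 + 102.18×24 + 198.08×28 + 211.24×3 = 3638.61 + 2452.32 + 5546.24 + 633.72 = 12270.89
Index = 12467.12 / 12270.89 × 100 = 101.5992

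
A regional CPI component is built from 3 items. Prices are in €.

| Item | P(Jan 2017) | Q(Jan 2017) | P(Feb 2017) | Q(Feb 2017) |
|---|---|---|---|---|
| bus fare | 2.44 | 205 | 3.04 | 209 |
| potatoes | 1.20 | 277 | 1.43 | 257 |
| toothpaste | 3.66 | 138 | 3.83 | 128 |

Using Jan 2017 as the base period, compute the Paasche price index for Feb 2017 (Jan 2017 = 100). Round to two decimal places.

Paasche price index uses current-period quantities as weights.
ΣP(Feb 2017)·Q(Feb 2017) = 3.04×209 + 1.43×257 + 3.83×128 = 635.36 + 367.51 + 490.24 = 1493.11
ΣP(Jan 2017)·Q(Feb 2017) = 2.44×209 + 1.20×257 + 3.66×128 = 509.96 + 308.4 + 468.48 = 1286.84
Index = 1493.11 / 1286.84 × 100 = 116.0292

116.03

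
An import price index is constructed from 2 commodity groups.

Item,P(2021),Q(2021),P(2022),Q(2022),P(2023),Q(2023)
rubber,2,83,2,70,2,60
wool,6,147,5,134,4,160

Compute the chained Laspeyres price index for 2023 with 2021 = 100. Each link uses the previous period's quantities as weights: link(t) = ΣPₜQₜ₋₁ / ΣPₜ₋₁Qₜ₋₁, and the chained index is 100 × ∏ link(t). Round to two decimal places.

Link 2021→2022:
ΣP(2022)Q(2021) = 2×83 + 5×147 = 166 + 735 = 901
ΣP(2021)Q(2021) = 2×83 + 6×147 = 166 + 882 = 1048
link = 901/1048 = 0.859733
Link 2022→2023:
ΣP(2023)Q(2022) = 2×70 + 4×134 = 140 + 536 = 676
ΣP(2022)Q(2022) = 2×70 + 5×134 = 140 + 670 = 810
link = 676/810 = 0.834568
Chained index = 100 × 0.859733 × 0.834568 = 71.7505

71.75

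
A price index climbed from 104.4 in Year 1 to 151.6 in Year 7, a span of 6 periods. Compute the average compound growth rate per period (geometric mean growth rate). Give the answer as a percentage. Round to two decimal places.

Growth factor = (151.6/104.4)^(1/6) = (1.452107)^(1/6) = 1.064142
Growth rate = 1.064142 − 1 = 0.064142 = 6.4142%

6.41%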